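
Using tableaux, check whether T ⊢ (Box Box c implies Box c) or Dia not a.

Valid

Tableau for the negation not ((Box Box c implies Box c) or Dia not a):
1. not ((Box Box c implies Box c) or Dia not a), u
2. not (Box Box c implies Box c), u
3. not Dia not a, u
4. Box Box c, u
5. not Box c, u
6. a, u
7. Box c, u
8. c, u
9. not c, v
10. a, v
11. Box c, v
12. c, v
Accessibility: uRu, uRv, vRv
Branch closes: c and not c both at v.
All branches of the negation close; one closing branch shown above.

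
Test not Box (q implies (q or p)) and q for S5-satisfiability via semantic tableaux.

Unsatisfiable

1. not Box (q implies (q or p)) and q, 0
2. not Box (q implies (q or p)), 0   [and-rule on 1]
3. q, 0   [and-rule on 1]
4. not (q implies (q or p)), 1   [neg-Box-rule on 2: fresh world 1, 0R1]
5. q, 1   [neg-implies-rule on 4]
6. not (q or p), 1   [neg-implies-rule on 4]
7. not q, 1   [neg-or-rule on 6]
8. not p, 1   [neg-or-rule on 6]
Accessibility: 0R0, 0R1, 1R0, 1R1
Branch closes: q and not q both at 1.
(One branch shown.) All branches close.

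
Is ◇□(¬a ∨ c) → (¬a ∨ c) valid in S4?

No, not valid

Tableau for the negation ¬(◇□(¬a ∨ c) → (¬a ∨ c)):
1. ¬(◇□(¬a ∨ c) → (¬a ∨ c)), u
2. ◇□(¬a ∨ c), u
3. ¬(¬a ∨ c), u
4. a, u
5. ¬c, u
6. □(¬a ∨ c), v
7. ¬a ∨ c, v
8. c, v
Accessibility: uRu, uRv, vRv
The negation has an open branch (countermodel exists).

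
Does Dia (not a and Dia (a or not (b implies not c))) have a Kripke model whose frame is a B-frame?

Yes, satisfiable

1. Dia (not a and Dia (a or not (b implies not c))), u
2. not a and Dia (a or not (b implies not c)), v
3. not a, v
4. Dia (a or not (b implies not c)), v
5. a or not (b implies not c), w
6. not (b implies not c), w
7. b, w
8. c, w
Accessibility: uRu, uRv, vRu, vRv, vRw, wRv, wRw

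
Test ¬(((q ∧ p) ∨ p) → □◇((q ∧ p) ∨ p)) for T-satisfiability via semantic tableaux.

1. ¬(((q ∧ p) ∨ p) → □◇((q ∧ p) ∨ p)), w0
2. (q ∧ p) ∨ p, w0   [¬→-rule on 1]
3. ¬□◇((q ∧ p) ∨ p), w0   [¬→-rule on 1]
4. p, w0   [∨-rule on 2 (branches; this branch)]
5. ¬◇((q ∧ p) ∨ p), w1   [¬□-rule on 3: fresh world w1, w0Rw1]
6. ¬((q ∧ p) ∨ p), w1   [¬◇-rule on 5 via w1Rw1]
7. ¬(q ∧ p), w1   [¬∨-rule on 6]
8. ¬p, w1   [¬∨-rule on 6]
Accessibility: w0Rw0, w0Rw1, w1Rw1

Satisfiable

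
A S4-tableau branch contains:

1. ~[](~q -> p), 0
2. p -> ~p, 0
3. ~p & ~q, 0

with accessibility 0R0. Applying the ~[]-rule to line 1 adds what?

a fresh world 1 with 0R1, and ~(~q -> p) at 1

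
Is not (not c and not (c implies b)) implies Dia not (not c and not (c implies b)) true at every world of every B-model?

Tableau for the negation not (not (not c and not (c implies b)) implies Dia not (not c and not (c implies b))):
1. not (not (not c and not (c implies b)) implies Dia not (not c and not (c implies b))), u
2. not (not c and not (c implies b)), u   [neg-implies-rule on 1]
3. not Dia not (not c and not (c implies b)), u   [neg-implies-rule on 1]
4. not c and not (c implies b), u   [neg-Dia-rule on 3 via uRu]
5. not c, u   [and-rule on 4]
6. not (c implies b), u   [and-rule on 4]
7. c, u   [neg-implies-rule on 6]
8. not b, u   [neg-implies-rule on 6]
Accessibility: uRu
Branch closes: c and not c both at u.
Every branch of the negation's tableau closes; the branch above is one of them.

Valid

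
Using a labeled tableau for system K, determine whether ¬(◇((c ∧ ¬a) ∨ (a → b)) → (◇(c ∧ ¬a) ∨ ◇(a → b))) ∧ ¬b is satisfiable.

1. ¬(◇((c ∧ ¬a) ∨ (a → b)) → (◇(c ∧ ¬a) ∨ ◇(a → b))) ∧ ¬b, 0
2. ¬(◇((c ∧ ¬a) ∨ (a → b)) → (◇(c ∧ ¬a) ∨ ◇(a → b))), 0   [∧-rule on 1]
3. ¬b, 0   [∧-rule on 1]
4. ◇((c ∧ ¬a) ∨ (a → b)), 0   [¬→-rule on 2]
5. ¬(◇(c ∧ ¬a) ∨ ◇(a → b)), 0   [¬→-rule on 2]
6. ¬◇(c ∧ ¬a), 0   [¬∨-rule on 5]
7. ¬◇(a → b), 0   [¬∨-rule on 5]
8. (c ∧ ¬a) ∨ (a → b), 1   [◇-rule on 4: fresh world 1, 0R1]
9. ¬(c ∧ ¬a), 1   [¬◇-rule on 6 via 0R1]
10. ¬(a → b), 1   [¬◇-rule on 7 via 0R1]
11. a, 1   [¬→-rule on 10]
12. ¬b, 1   [¬→-rule on 10]
13. a → b, 1   [∨-rule on 8 (branches; this branch)]
14. b, 1   [→-rule on 13 (branches; this branch)]
Accessibility: 0R1
Branch closes: b and ¬b both at 1.
(One branch shown.) All branches close.

Unsatisfiable (every branch closes)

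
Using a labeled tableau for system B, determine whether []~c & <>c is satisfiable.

No, unsatisfiable

1. []~c & <>c, w0
2. []~c, w0   [&-rule on 1]
3. <>c, w0   [&-rule on 1]
4. ~c, w0   [[]-rule on 2 via w0Rw0]
5. c, w1   [<>-rule on 3: fresh world w1, w0Rw1]
6. ~c, w1   [[]-rule on 2 via w0Rw1]
Accessibility: w0Rw0, w0Rw1, w1Rw0, w1Rw1
Branch closes: c and ~c both at w1.
All branches of the tableau close; one closing branch shown above.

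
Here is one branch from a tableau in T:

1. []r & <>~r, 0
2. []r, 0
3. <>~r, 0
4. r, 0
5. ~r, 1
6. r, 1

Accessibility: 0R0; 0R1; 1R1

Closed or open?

Yes, closed

Both r and ~r appear at 1.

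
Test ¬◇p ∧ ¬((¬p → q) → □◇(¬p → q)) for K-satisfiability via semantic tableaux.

Satisfiable (open branch found)

1. ¬◇p ∧ ¬((¬p → q) → □◇(¬p → q)), u
2. ¬◇p, u
3. ¬((¬p → q) → □◇(¬p → q)), u
4. ¬p → q, u
5. ¬□◇(¬p → q), u
6. q, u
7. ¬◇(¬p → q), v
8. ¬p, v
Accessibility: uRv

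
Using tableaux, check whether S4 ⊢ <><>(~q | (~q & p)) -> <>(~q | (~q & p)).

Valid

Tableau for the negation ~(<><>(~q | (~q & p)) -> <>(~q | (~q & p))):
1. ~(<><>(~q | (~q & p)) -> <>(~q | (~q & p))), 0
2. <><>(~q | (~q & p)), 0
3. ~<>(~q | (~q & p)), 0
4. ~(~q | (~q & p)), 0
5. q, 0
6. ~(~q & p), 0
7. ~p, 0
8. <>(~q | (~q & p)), 1
9. ~(~q | (~q & p)), 1
10. q, 1
11. ~(~q & p), 1
12. ~p, 1
13. ~q | (~q & p), 2
14. ~(~q | (~q & p)), 2
15. q, 2
16. ~(~q & p), 2
17. ~q & p, 2
18. ~q, 2
19. p, 2
Accessibility: 0R0, 0R1, 0R2, 1R1, 1R2, 2R2
Branch closes: q and ~q both at 2.
Every branch of the negation's tableau closes; the branch above is one of them.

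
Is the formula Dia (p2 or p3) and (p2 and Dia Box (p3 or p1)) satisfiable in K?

Satisfiable (open branch found)

1. Dia (p2 or p3) and (p2 and Dia Box (p3 or p1)), w0
2. Dia (p2 or p3), w0
3. p2 and Dia Box (p3 or p1), w0
4. p2, w0
5. Dia Box (p3 or p1), w0
6. p2 or p3, w1
7. p3, w1
8. Box (p3 or p1), w2
Accessibility: w0Rw1, w0Rw2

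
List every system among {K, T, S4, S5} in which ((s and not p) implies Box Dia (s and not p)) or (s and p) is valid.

S5-tableau for the negation not (((s and not p) implies Box Dia (s and not p)) or (s and p)):
1. not (((s and not p) implies Box Dia (s and not p)) or (s and p)), u
2. not ((s and not p) implies Box Dia (s and not p)), u
3. not (s and p), u
4. s and not p, u
5. not Box Dia (s and not p), u
6. s, u
7. not p, u
8. not Dia (s and not p), v
9. not (s and not p), u
10. not (s and not p), v
11. p, u
Accessibility: uRu, uRv, vRu, vRv
Branch closes: p and not p both at u.
Every branch closes (one shown): valid in S5.
S4-tableau for the negation not (((s and not p) implies Box Dia (s and not p)) or (s and p)):
1. not (((s and not p) implies Box Dia (s and not p)) or (s and p)), u
2. not ((s and not p) implies Box Dia (s and not p)), u
3. not (s and p), u
4. s and not p, u
5. not Box Dia (s and not p), u
6. s, u
7. not p, u
8. not Dia (s and not p), v
9. not (s and not p), v
10. p, v
Accessibility: uRu, uRv, vRv
Complete open branch: countermodel on an S4-frame, so not valid in S4, nor in K, T (the same frame is also a K-frame and a T-frame).

S5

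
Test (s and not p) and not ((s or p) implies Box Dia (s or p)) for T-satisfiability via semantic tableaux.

Yes, satisfiable

1. (s and not p) and not ((s or p) implies Box Dia (s or p)), w0
2. s and not p, w0
3. not ((s or p) implies Box Dia (s or p)), w0
4. s, w0
5. not p, w0
6. s or p, w0
7. not Box Dia (s or p), w0
8. not Dia (s or p), w1
9. not (s or p), w1
10. not s, w1
11. not p, w1
Accessibility: w0Rw0, w0Rw1, w1Rw1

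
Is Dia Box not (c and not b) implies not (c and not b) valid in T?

Invalid (countermodel exists)

Tableau for the negation not (Dia Box not (c and not b) implies not (c and not b)):
1. not (Dia Box not (c and not b) implies not (c and not b)), u
2. Dia Box not (c and not b), u   [neg-implies-rule on 1]
3. c and not b, u   [neg-implies-rule on 1]
4. c, u   [and-rule on 3]
5. not b, u   [and-rule on 3]
6. Box not (c and not b), v   [Dia-rule on 2: fresh world v, uRv]
7. not (c and not b), v   [Box-rule on 6 via vRv]
8. b, v   [neg-and-rule on 7 (branches; this branch)]
Accessibility: uRu, uRv, vRv
The negation has an open branch (countermodel exists).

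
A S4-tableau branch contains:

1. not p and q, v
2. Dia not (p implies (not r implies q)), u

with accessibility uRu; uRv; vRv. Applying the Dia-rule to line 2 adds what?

a fresh world w with uRw, and not (p implies (not r implies q)) at w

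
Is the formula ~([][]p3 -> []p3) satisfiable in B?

No, unsatisfiable

1. ~([][]p3 -> []p3), w0
2. [][]p3, w0
3. ~[]p3, w0
4. []p3, w0
5. p3, w0
6. ~p3, w1
7. []p3, w1
8. p3, w1
Accessibility: w0Rw0, w0Rw1, w1Rw0, w1Rw1
Branch closes: p3 and ~p3 both at w1.
All branches of the tableau close; one closing branch shown above.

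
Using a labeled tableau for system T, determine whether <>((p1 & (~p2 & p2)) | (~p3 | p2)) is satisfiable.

Yes, satisfiable

1. <>((p1 & (~p2 & p2)) | (~p3 | p2)), w0
2. (p1 & (~p2 & p2)) | (~p3 | p2), w1
3. ~p3 | p2, w1
4. p2, w1
Accessibility: w0Rw0, w0Rw1, w1Rw1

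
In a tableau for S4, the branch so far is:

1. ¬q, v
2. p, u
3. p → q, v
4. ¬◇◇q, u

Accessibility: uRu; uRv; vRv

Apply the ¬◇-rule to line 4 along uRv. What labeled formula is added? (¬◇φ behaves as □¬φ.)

¬◇φ behaves as □¬φ: propagate the negated body to each accessible world.

¬◇q, v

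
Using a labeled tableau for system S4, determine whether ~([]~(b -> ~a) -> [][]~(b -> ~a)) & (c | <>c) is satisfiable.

Unsatisfiable

1. ~([]~(b -> ~a) -> [][]~(b -> ~a)) & (c | <>c), u
2. ~([]~(b -> ~a) -> [][]~(b -> ~a)), u
3. c | <>c, u
4. []~(b -> ~a), u
5. ~[][]~(b -> ~a), u
6. ~(b -> ~a), u
7. b, u
8. a, u
9. <>c, u
10. ~[]~(b -> ~a), v
11. ~(b -> ~a), v
12. b, v
13. a, v
14. c, w
15. ~(b -> ~a), w
16. b, w
17. a, w
18. b -> ~a, x
19. ~(b -> ~a), x
20. b, x
21. a, x
22. ~a, x
Accessibility: uRu, uRv, uRw, uRx, vRv, vRx, wRw, xRx
Branch closes: a and ~a both at x.
(One branch shown.) All branches close.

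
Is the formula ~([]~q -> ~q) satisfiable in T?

1. ~([]~q -> ~q), w0
2. []~q, w0
3. q, w0
4. ~q, w0
Accessibility: w0Rw0
Branch closes: q and ~q both at w0.
All branches of the tableau close; one closing branch shown above.

Unsatisfiable (every branch closes)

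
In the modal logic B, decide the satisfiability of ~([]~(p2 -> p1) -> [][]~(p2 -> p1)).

1. ~([]~(p2 -> p1) -> [][]~(p2 -> p1)), 0
2. []~(p2 -> p1), 0
3. ~[][]~(p2 -> p1), 0
4. ~(p2 -> p1), 0
5. p2, 0
6. ~p1, 0
7. ~[]~(p2 -> p1), 1
8. ~(p2 -> p1), 1
9. p2, 1
10. ~p1, 1
11. p2 -> p1, 2
12. p1, 2
Accessibility: 0R0, 0R1, 1R0, 1R1, 1R2, 2R1, 2R2

Yes, satisfiable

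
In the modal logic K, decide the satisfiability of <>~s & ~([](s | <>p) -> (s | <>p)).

Satisfiable (open branch found)

1. <>~s & ~([](s | <>p) -> (s | <>p)), u
2. <>~s, u
3. ~([](s | <>p) -> (s | <>p)), u
4. [](s | <>p), u
5. ~(s | <>p), u
6. ~s, u
7. ~<>p, u
8. ~s, v
9. s | <>p, v
10. ~p, v
11. <>p, v
12. p, w
Accessibility: uRv, vRw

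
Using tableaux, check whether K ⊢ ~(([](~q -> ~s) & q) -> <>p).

Tableau for the negation ([](~q -> ~s) & q) -> <>p:
1. ([](~q -> ~s) & q) -> <>p, 0
2. <>p, 0
3. p, 1
Accessibility: 0R1
The negation has an open branch (countermodel exists).

Invalid (countermodel exists)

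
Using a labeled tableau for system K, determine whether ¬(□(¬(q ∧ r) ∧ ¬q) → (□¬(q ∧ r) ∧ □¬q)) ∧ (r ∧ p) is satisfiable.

Unsatisfiable

1. ¬(□(¬(q ∧ r) ∧ ¬q) → (□¬(q ∧ r) ∧ □¬q)) ∧ (r ∧ p), 0
2. ¬(□(¬(q ∧ r) ∧ ¬q) → (□¬(q ∧ r) ∧ □¬q)), 0   [∧-rule on 1]
3. r ∧ p, 0   [∧-rule on 1]
4. □(¬(q ∧ r) ∧ ¬q), 0   [¬→-rule on 2]
5. ¬(□¬(q ∧ r) ∧ □¬q), 0   [¬→-rule on 2]
6. r, 0   [∧-rule on 3]
7. p, 0   [∧-rule on 3]
8. ¬□¬(q ∧ r), 0   [¬∧-rule on 5 (branches; this branch)]
9. q ∧ r, 1   [¬□-rule on 8: fresh world 1, 0R1]
10. q, 1   [∧-rule on 9]
11. r, 1   [∧-rule on 9]
12. ¬(q ∧ r) ∧ ¬q, 1   [□-rule on 4 via 0R1]
13. ¬(q ∧ r), 1   [∧-rule on 12]
14. ¬q, 1   [∧-rule on 12]
Accessibility: 0R1
Branch closes: q and ¬q both at 1.
Every branch closes; the branch above is one of them.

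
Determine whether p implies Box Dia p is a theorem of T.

Not valid

Tableau for the negation not (p implies Box Dia p):
1. not (p implies Box Dia p), w0
2. p, w0
3. not Box Dia p, w0
4. not Dia p, w1
5. not p, w1
Accessibility: w0Rw0, w0Rw1, w1Rw1
The negation has an open branch (countermodel exists).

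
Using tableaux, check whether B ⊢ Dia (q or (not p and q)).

Tableau for the negation not Dia (q or (not p and q)):
1. not Dia (q or (not p and q)), w0
2. not (q or (not p and q)), w0
3. not q, w0
4. not (not p and q), w0
Accessibility: w0Rw0
The negation has an open branch (countermodel exists).

Not valid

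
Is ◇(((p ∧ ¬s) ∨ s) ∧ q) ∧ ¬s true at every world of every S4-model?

Tableau for the negation ¬(◇(((p ∧ ¬s) ∨ s) ∧ q) ∧ ¬s):
1. ¬(◇(((p ∧ ¬s) ∨ s) ∧ q) ∧ ¬s), w0
2. s, w0
Accessibility: w0Rw0
The negation has an open branch (countermodel exists).

Not valid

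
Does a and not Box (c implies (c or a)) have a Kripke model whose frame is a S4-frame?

1. a and not Box (c implies (c or a)), w0
2. a, w0
3. not Box (c implies (c or a)), w0
4. not (c implies (c or a)), w1
5. c, w1
6. not (c or a), w1
7. not c, w1
8. not a, w1
Accessibility: w0Rw0, w0Rw1, w1Rw1
Branch closes: c and not c both at w1.
All branches of the tableau close; one closing branch shown above.

Unsatisfiable (every branch closes)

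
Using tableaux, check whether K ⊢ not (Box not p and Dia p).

Tableau for the negation Box not p and Dia p:
1. Box not p and Dia p, 0
2. Box not p, 0
3. Dia p, 0
4. p, 1
5. not p, 1
Accessibility: 0R1
Branch closes: p and not p both at 1.
Every branch of the negation's tableau closes; the branch above is one of them.

Valid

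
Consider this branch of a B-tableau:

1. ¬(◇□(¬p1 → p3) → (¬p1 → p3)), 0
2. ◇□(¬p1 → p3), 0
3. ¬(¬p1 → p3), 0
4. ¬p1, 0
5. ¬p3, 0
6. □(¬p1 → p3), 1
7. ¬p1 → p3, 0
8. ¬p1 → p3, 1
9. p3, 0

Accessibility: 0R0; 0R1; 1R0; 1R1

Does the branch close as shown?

Yes, closed

Both p3 and ¬p3 appear at 0.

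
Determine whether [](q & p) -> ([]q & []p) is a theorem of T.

Valid in T

Tableau for the negation ~([](q & p) -> ([]q & []p)):
1. ~([](q & p) -> ([]q & []p)), w0
2. [](q & p), w0
3. ~([]q & []p), w0
4. q & p, w0
5. q, w0
6. p, w0
7. ~[]p, w0
8. ~p, w1
9. q & p, w1
10. q, w1
11. p, w1
Accessibility: w0Rw0, w0Rw1, w1Rw1
Branch closes: p and ~p both at w1.
All branches of the negation close; one closing branch shown above.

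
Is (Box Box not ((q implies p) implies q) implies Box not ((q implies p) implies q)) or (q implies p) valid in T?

Valid in T

Tableau for the negation not ((Box Box not ((q implies p) implies q) implies Box not ((q implies p) implies q)) or (q implies p)):
1. not ((Box Box not ((q implies p) implies q) implies Box not ((q implies p) implies q)) or (q implies p)), u
2. not (Box Box not ((q implies p) implies q) implies Box not ((q implies p) implies q)), u   [neg-or-rule on 1]
3. not (q implies p), u   [neg-or-rule on 1]
4. Box Box not ((q implies p) implies q), u   [neg-implies-rule on 2]
5. not Box not ((q implies p) implies q), u   [neg-implies-rule on 2]
6. q, u   [neg-implies-rule on 3]
7. not p, u   [neg-implies-rule on 3]
8. Box not ((q implies p) implies q), u   [Box-rule on 4 via uRu]
9. not ((q implies p) implies q), u   [Box-rule on 8 via uRu]
10. q implies p, u   [neg-implies-rule on 9]
11. not q, u   [neg-implies-rule on 9]
Accessibility: uRu
Branch closes: q and not q both at u.
All branches of the negation close; one closing branch shown above.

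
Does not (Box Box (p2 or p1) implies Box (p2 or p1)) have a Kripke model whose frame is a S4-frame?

Unsatisfiable (every branch closes)

1. not (Box Box (p2 or p1) implies Box (p2 or p1)), 0
2. Box Box (p2 or p1), 0
3. not Box (p2 or p1), 0
4. Box (p2 or p1), 0
5. p2 or p1, 0
6. p1, 0
7. not (p2 or p1), 1
8. not p2, 1
9. not p1, 1
10. Box (p2 or p1), 1
11. p2 or p1, 1
12. p1, 1
Accessibility: 0R0, 0R1, 1R1
Branch closes: p1 and not p1 both at 1.
Every branch closes; the branch above is one of them.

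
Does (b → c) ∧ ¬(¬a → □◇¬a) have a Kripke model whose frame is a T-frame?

1. (b → c) ∧ ¬(¬a → □◇¬a), 0
2. b → c, 0   [∧-rule on 1]
3. ¬(¬a → □◇¬a), 0   [∧-rule on 1]
4. ¬a, 0   [¬→-rule on 3]
5. ¬□◇¬a, 0   [¬→-rule on 3]
6. c, 0   [→-rule on 2 (branches; this branch)]
7. ¬◇¬a, 1   [¬□-rule on 5: fresh world 1, 0R1]
8. a, 1   [¬◇-rule on 7 via 1R1]
Accessibility: 0R0, 0R1, 1R1

Satisfiable (open branch found)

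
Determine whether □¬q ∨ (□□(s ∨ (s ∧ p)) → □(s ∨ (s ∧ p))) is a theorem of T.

Valid in T

Tableau for the negation ¬(□¬q ∨ (□□(s ∨ (s ∧ p)) → □(s ∨ (s ∧ p)))):
1. ¬(□¬q ∨ (□□(s ∨ (s ∧ p)) → □(s ∨ (s ∧ p)))), w0
2. ¬□¬q, w0
3. ¬(□□(s ∨ (s ∧ p)) → □(s ∨ (s ∧ p))), w0
4. □□(s ∨ (s ∧ p)), w0
5. ¬□(s ∨ (s ∧ p)), w0
6. □(s ∨ (s ∧ p)), w0
7. s ∨ (s ∧ p), w0
8. s ∧ p, w0
9. s, w0
10. p, w0
11. q, w1
12. □(s ∨ (s ∧ p)), w1
13. s ∨ (s ∧ p), w1
14. s ∧ p, w1
15. s, w1
16. p, w1
17. ¬(s ∨ (s ∧ p)), w2
18. ¬s, w2
19. ¬(s ∧ p), w2
20. □(s ∨ (s ∧ p)), w2
21. s ∨ (s ∧ p), w2
22. ¬p, w2
23. s ∧ p, w2
24. s, w2
25. p, w2
Accessibility: w0Rw0, w0Rw1, w0Rw2, w1Rw1, w2Rw2
Branch closes: s and ¬s both at w2.
Every branch of the negation's tableau closes; the branch above is one of them.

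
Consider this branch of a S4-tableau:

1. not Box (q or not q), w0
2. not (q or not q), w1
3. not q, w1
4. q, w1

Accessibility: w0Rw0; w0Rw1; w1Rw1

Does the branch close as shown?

Both q and not q appear at w1.

Closed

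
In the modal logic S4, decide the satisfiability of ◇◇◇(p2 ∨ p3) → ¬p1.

1. ◇◇◇(p2 ∨ p3) → ¬p1, w0
2. ¬p1, w0
Accessibility: w0Rw0

Yes, satisfiable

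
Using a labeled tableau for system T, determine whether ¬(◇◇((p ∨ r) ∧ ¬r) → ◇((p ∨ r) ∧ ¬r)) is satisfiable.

1. ¬(◇◇((p ∨ r) ∧ ¬r) → ◇((p ∨ r) ∧ ¬r)), w0
2. ◇◇((p ∨ r) ∧ ¬r), w0
3. ¬◇((p ∨ r) ∧ ¬r), w0
4. ¬((p ∨ r) ∧ ¬r), w0
5. r, w0
6. ◇((p ∨ r) ∧ ¬r), w1
7. ¬((p ∨ r) ∧ ¬r), w1
8. r, w1
9. (p ∨ r) ∧ ¬r, w2
10. p ∨ r, w2
11. ¬r, w2
12. p, w2
Accessibility: w0Rw0, w0Rw1, w1Rw1, w1Rw2, w2Rw2

Satisfiable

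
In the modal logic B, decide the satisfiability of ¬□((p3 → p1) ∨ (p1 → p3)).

No, unsatisfiable

1. ¬□((p3 → p1) ∨ (p1 → p3)), w0
2. ¬((p3 → p1) ∨ (p1 → p3)), w1   [¬□-rule on 1: fresh world w1, w0Rw1]
3. ¬(p3 → p1), w1   [¬∨-rule on 2]
4. ¬(p1 → p3), w1   [¬∨-rule on 2]
5. p3, w1   [¬→-rule on 3]
6. ¬p1, w1   [¬→-rule on 3]
7. p1, w1   [¬→-rule on 4]
8. ¬p3, w1   [¬→-rule on 4]
Accessibility: w0Rw0, w0Rw1, w1Rw0, w1Rw1
Branch closes: p1 and ¬p1 both at w1.
(One branch shown.) All branches close.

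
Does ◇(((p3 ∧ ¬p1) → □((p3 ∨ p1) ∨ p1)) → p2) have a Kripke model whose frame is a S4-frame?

Satisfiable

1. ◇(((p3 ∧ ¬p1) → □((p3 ∨ p1) ∨ p1)) → p2), w0
2. ((p3 ∧ ¬p1) → □((p3 ∨ p1) ∨ p1)) → p2, w1
3. p2, w1
Accessibility: w0Rw0, w0Rw1, w1Rw1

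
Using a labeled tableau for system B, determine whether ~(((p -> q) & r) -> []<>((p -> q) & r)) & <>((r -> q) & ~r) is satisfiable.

1. ~(((p -> q) & r) -> []<>((p -> q) & r)) & <>((r -> q) & ~r), w0
2. ~(((p -> q) & r) -> []<>((p -> q) & r)), w0
3. <>((r -> q) & ~r), w0
4. (p -> q) & r, w0
5. ~[]<>((p -> q) & r), w0
6. p -> q, w0
7. r, w0
8. q, w0
9. (r -> q) & ~r, w1
10. r -> q, w1
11. ~r, w1
12. q, w1
13. ~<>((p -> q) & r), w2
14. ~((p -> q) & r), w0
15. ~((p -> q) & r), w2
16. ~(p -> q), w0
17. p, w0
18. ~q, w0
Accessibility: w0Rw0, w0Rw1, w0Rw2, w1Rw0, w1Rw1, w2Rw0, w2Rw2
Branch closes: q and ~q both at w0.
Every branch closes; the branch above is one of them.

Unsatisfiable (every branch closes)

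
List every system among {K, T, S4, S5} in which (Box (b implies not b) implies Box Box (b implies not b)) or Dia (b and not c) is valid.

T-tableau for the negation not ((Box (b implies not b) implies Box Box (b implies not b)) or Dia (b and not c)):
1. not ((Box (b implies not b) implies Box Box (b implies not b)) or Dia (b and not c)), u
2. not (Box (b implies not b) implies Box Box (b implies not b)), u
3. not Dia (b and not c), u
4. Box (b implies not b), u
5. not Box Box (b implies not b), u
6. not (b and not c), u
7. b implies not b, u
8. c, u
9. not b, u
10. not Box (b implies not b), v
11. not (b and not c), v
12. b implies not b, v
13. c, v
14. not b, v
15. not (b implies not b), w
16. b, w
Accessibility: uRu, uRv, vRv, vRw, wRw
Complete open branch: countermodel on a T-frame, so not valid in T, nor in K (the same frame is also a K-frame).
S4-tableau for the negation not ((Box (b implies not b) implies Box Box (b implies not b)) or Dia (b and not c)):
1. not ((Box (b implies not b) implies Box Box (b implies not b)) or Dia (b and not c)), u
2. not (Box (b implies not b) implies Box Box (b implies not b)), u
3. not Dia (b and not c), u
4. Box (b implies not b), u
5. not Box Box (b implies not b), u
6. not (b and not c), u
7. b implies not b, u
8. c, u
9. not b, u
10. not Box (b implies not b), v
11. not (b and not c), v
12. b implies not b, v
13. c, v
14. not b, v
15. not (b implies not b), w
16. b, w
17. not (b and not c), w
18. b implies not b, w
19. c, w
20. not b, w
Accessibility: uRu, uRv, uRw, vRv, vRw, wRw
Branch closes: b and not b both at w.
Every branch closes (one shown): valid in S4, hence also in S5 (every theorem of S4 is a theorem of S5).

S4, S5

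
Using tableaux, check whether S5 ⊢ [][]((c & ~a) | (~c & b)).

Tableau for the negation ~[][]((c & ~a) | (~c & b)):
1. ~[][]((c & ~a) | (~c & b)), u
2. ~[]((c & ~a) | (~c & b)), v
3. ~((c & ~a) | (~c & b)), w
4. ~(c & ~a), w
5. ~(~c & b), w
6. a, w
7. ~b, w
Accessibility: uRu, uRv, uRw, vRu, vRv, vRw, wRu, wRv, wRw
The negation has an open branch (countermodel exists).

Not valid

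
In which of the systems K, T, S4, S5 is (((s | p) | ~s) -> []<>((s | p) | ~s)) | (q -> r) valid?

T, S4, S5

T-tableau for the negation ~((((s | p) | ~s) -> []<>((s | p) | ~s)) | (q -> r)):
1. ~((((s | p) | ~s) -> []<>((s | p) | ~s)) | (q -> r)), w0
2. ~(((s | p) | ~s) -> []<>((s | p) | ~s)), w0   [~|-rule on 1]
3. ~(q -> r), w0   [~|-rule on 1]
4. (s | p) | ~s, w0   [~->-rule on 2]
5. ~[]<>((s | p) | ~s), w0   [~->-rule on 2]
6. q, w0   [~->-rule on 3]
7. ~r, w0   [~->-rule on 3]
8. s | p, w0   [|-rule on 4 (branches; this branch)]
9. p, w0   [|-rule on 8 (branches; this branch)]
10. ~<>((s | p) | ~s), w1   [~[]-rule on 5: fresh world w1, w0Rw1]
11. ~((s | p) | ~s), w1   [~<>-rule on 10 via w1Rw1]
12. ~(s | p), w1   [~|-rule on 11]
13. s, w1   [~|-rule on 11]
14. ~s, w1   [~|-rule on 12]
15. ~p, w1   [~|-rule on 12]
Accessibility: w0Rw0, w0Rw1, w1Rw1
Branch closes: s and ~s both at w1.
Every branch closes (one shown): valid in T, hence also in S4, S5 (every theorem of T is a theorem of S4 and S5).
K-tableau for the negation ~((((s | p) | ~s) -> []<>((s | p) | ~s)) | (q -> r)):
1. ~((((s | p) | ~s) -> []<>((s | p) | ~s)) | (q -> r)), w0
2. ~(((s | p) | ~s) -> []<>((s | p) | ~s)), w0   [~|-rule on 1]
3. ~(q -> r), w0   [~|-rule on 1]
4. (s | p) | ~s, w0   [~->-rule on 2]
5. ~[]<>((s | p) | ~s), w0   [~->-rule on 2]
6. q, w0   [~->-rule on 3]
7. ~r, w0   [~->-rule on 3]
8. ~s, w0   [|-rule on 4 (branches; this branch)]
9. ~<>((s | p) | ~s), w1   [~[]-rule on 5: fresh world w1, w0Rw1]
Accessibility: w0Rw1
Complete open branch: countermodel on a K-frame, so not valid in K.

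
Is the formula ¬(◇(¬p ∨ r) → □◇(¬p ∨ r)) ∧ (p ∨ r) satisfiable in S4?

Satisfiable (open branch found)

1. ¬(◇(¬p ∨ r) → □◇(¬p ∨ r)) ∧ (p ∨ r), w0
2. ¬(◇(¬p ∨ r) → □◇(¬p ∨ r)), w0   [∧-rule on 1]
3. p ∨ r, w0   [∧-rule on 1]
4. ◇(¬p ∨ r), w0   [¬→-rule on 2]
5. ¬□◇(¬p ∨ r), w0   [¬→-rule on 2]
6. r, w0   [∨-rule on 3 (branches; this branch)]
7. ¬p ∨ r, w1   [◇-rule on 4: fresh world w1, w0Rw1]
8. r, w1   [∨-rule on 7 (branches; this branch)]
9. ¬◇(¬p ∨ r), w2   [¬□-rule on 5: fresh world w2, w0Rw2]
10. ¬(¬p ∨ r), w2   [¬◇-rule on 9 via w2Rw2]
11. p, w2   [¬∨-rule on 10]
12. ¬r, w2   [¬∨-rule on 10]
Accessibility: w0Rw0, w0Rw1, w0Rw2, w1Rw1, w2Rw2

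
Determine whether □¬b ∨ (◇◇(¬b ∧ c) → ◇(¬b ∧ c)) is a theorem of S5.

Tableau for the negation ¬(□¬b ∨ (◇◇(¬b ∧ c) → ◇(¬b ∧ c))):
1. ¬(□¬b ∨ (◇◇(¬b ∧ c) → ◇(¬b ∧ c))), 0
2. ¬□¬b, 0
3. ¬(◇◇(¬b ∧ c) → ◇(¬b ∧ c)), 0
4. ◇◇(¬b ∧ c), 0
5. ¬◇(¬b ∧ c), 0
6. ¬(¬b ∧ c), 0
7. ¬c, 0
8. b, 1
9. ¬(¬b ∧ c), 1
10. ¬c, 1
11. ◇(¬b ∧ c), 2
12. ¬(¬b ∧ c), 2
13. ¬c, 2
14. ¬b ∧ c, 3
15. ¬b, 3
16. c, 3
17. ¬(¬b ∧ c), 3
18. ¬c, 3
Accessibility: 0R0, 0R1, 0R2, 0R3, 1R0, 1R1, 1R2, 1R3, 2R0, 2R1, 2R2, 2R3, 3R0, 3R1, 3R2, 3R3
Branch closes: c and ¬c both at 3.
Every branch of the negation's tableau closes; the branch above is one of them.

Valid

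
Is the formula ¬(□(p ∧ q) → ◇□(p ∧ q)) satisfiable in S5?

Unsatisfiable

1. ¬(□(p ∧ q) → ◇□(p ∧ q)), u
2. □(p ∧ q), u
3. ¬◇□(p ∧ q), u
4. p ∧ q, u
5. p, u
6. q, u
7. ¬□(p ∧ q), u
8. ¬(p ∧ q), v
9. p ∧ q, v
10. p, v
11. q, v
12. ¬□(p ∧ q), v
13. ¬q, v
Accessibility: uRu, uRv, vRu, vRv
Branch closes: q and ¬q both at v.
(One branch shown.) All branches close.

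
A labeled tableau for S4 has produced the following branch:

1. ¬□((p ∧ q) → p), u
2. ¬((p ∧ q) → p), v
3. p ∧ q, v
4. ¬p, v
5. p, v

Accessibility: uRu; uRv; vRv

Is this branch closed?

Closed

Both p and ¬p appear at v.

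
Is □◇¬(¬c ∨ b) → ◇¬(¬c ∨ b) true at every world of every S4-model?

Valid

Tableau for the negation ¬(□◇¬(¬c ∨ b) → ◇¬(¬c ∨ b)):
1. ¬(□◇¬(¬c ∨ b) → ◇¬(¬c ∨ b)), 0
2. □◇¬(¬c ∨ b), 0   [¬→-rule on 1]
3. ¬◇¬(¬c ∨ b), 0   [¬→-rule on 1]
4. ◇¬(¬c ∨ b), 0   [□-rule on 2 via 0R0]
5. ¬c ∨ b, 0   [¬◇-rule on 3 via 0R0]
6. b, 0   [∨-rule on 5 (branches; this branch)]
7. ¬(¬c ∨ b), 1   [◇-rule on 4: fresh world 1, 0R1]
8. c, 1   [¬∨-rule on 7]
9. ¬b, 1   [¬∨-rule on 7]
10. ◇¬(¬c ∨ b), 1   [□-rule on 2 via 0R1]
11. ¬c ∨ b, 1   [¬◇-rule on 3 via 0R1]
12. b, 1   [∨-rule on 11 (branches; this branch)]
Accessibility: 0R0, 0R1, 1R1
Branch closes: b and ¬b both at 1.
All branches of the negation close; one closing branch shown above.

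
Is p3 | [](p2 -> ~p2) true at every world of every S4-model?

Tableau for the negation ~(p3 | [](p2 -> ~p2)):
1. ~(p3 | [](p2 -> ~p2)), u
2. ~p3, u
3. ~[](p2 -> ~p2), u
4. ~(p2 -> ~p2), v
5. p2, v
Accessibility: uRu, uRv, vRv
The negation has an open branch (countermodel exists).

Not valid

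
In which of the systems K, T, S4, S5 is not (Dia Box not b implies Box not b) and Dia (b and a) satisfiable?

K, T, S4

S5-tableau for the formula:
1. not (Dia Box not b implies Box not b) and Dia (b and a), 0
2. not (Dia Box not b implies Box not b), 0
3. Dia (b and a), 0
4. Dia Box not b, 0
5. not Box not b, 0
6. b and a, 1
7. b, 1
8. a, 1
9. Box not b, 2
10. not b, 0
11. not b, 1
Accessibility: 0R0, 0R1, 0R2, 1R0, 1R1, 1R2, 2R0, 2R1, 2R2
Branch closes: b and not b both at 1.
Every branch closes (one shown): unsatisfiable in S5.
S4-tableau for the formula:
1. not (Dia Box not b implies Box not b) and Dia (b and a), 0
2. not (Dia Box not b implies Box not b), 0
3. Dia (b and a), 0
4. Dia Box not b, 0
5. not Box not b, 0
6. b and a, 1
7. b, 1
8. a, 1
9. Box not b, 2
10. not b, 2
11. b, 3
Accessibility: 0R0, 0R1, 0R2, 0R3, 1R1, 2R2, 3R3
Complete open branch: satisfiable in S4, hence also in K, T (this S4-model is also a K-model and a T-model).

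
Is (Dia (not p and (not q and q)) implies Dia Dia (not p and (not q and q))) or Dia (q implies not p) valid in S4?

Valid

Tableau for the negation not ((Dia (not p and (not q and q)) implies Dia Dia (not p and (not q and q))) or Dia (q implies not p)):
1. not ((Dia (not p and (not q and q)) implies Dia Dia (not p and (not q and q))) or Dia (q implies not p)), u
2. not (Dia (not p and (not q and q)) implies Dia Dia (not p and (not q and q))), u
3. not Dia (q implies not p), u
4. Dia (not p and (not q and q)), u
5. not Dia Dia (not p and (not q and q)), u
6. not (q implies not p), u
7. q, u
8. p, u
9. not Dia (not p and (not q and q)), u
10. not (not p and (not q and q)), u
11. not (not q and q), u
12. not p and (not q and q), v
13. not p, v
14. not q and q, v
15. not q, v
16. q, v
Accessibility: uRu, uRv, vRv
Branch closes: q and not q both at v.
Every branch of the negation's tableau closes; the branch above is one of them.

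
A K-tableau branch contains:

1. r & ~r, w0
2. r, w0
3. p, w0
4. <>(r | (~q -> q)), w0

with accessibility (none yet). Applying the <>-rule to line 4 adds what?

a fresh world w1 with w0Rw1, and r | (~q -> q) at w1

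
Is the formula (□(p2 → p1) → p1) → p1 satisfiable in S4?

1. (□(p2 → p1) → p1) → p1, u
2. p1, u   [→-rule on 1 (branches; this branch)]
Accessibility: uRu

Satisfiable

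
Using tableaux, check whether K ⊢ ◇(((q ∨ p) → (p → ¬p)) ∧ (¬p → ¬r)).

Not valid

Tableau for the negation ¬◇(((q ∨ p) → (p → ¬p)) ∧ (¬p → ¬r)):
1. ¬◇(((q ∨ p) → (p → ¬p)) ∧ (¬p → ¬r)), u
The negation has an open branch (countermodel exists).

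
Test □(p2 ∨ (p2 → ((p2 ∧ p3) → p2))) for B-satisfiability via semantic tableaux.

Satisfiable

1. □(p2 ∨ (p2 → ((p2 ∧ p3) → p2))), w0
2. p2 ∨ (p2 → ((p2 ∧ p3) → p2)), w0
3. p2 → ((p2 ∧ p3) → p2), w0
4. (p2 ∧ p3) → p2, w0
5. p2, w0
Accessibility: w0Rw0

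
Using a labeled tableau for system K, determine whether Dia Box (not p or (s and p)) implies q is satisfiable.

Satisfiable

1. Dia Box (not p or (s and p)) implies q, u
2. q, u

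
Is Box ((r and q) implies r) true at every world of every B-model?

Valid

Tableau for the negation not Box ((r and q) implies r):
1. not Box ((r and q) implies r), 0
2. not ((r and q) implies r), 1
3. r and q, 1
4. not r, 1
5. r, 1
6. q, 1
Accessibility: 0R0, 0R1, 1R0, 1R1
Branch closes: r and not r both at 1.
Every branch of the negation's tableau closes; the branch above is one of them.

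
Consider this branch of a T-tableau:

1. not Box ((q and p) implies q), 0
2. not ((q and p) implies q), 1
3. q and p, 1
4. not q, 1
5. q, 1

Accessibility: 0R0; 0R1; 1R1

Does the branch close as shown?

Closed

Both q and not q appear at 1.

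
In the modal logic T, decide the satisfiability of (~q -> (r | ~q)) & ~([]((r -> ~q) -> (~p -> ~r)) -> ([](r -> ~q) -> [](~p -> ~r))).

1. (~q -> (r | ~q)) & ~([]((r -> ~q) -> (~p -> ~r)) -> ([](r -> ~q) -> [](~p -> ~r))), 0
2. ~q -> (r | ~q), 0
3. ~([]((r -> ~q) -> (~p -> ~r)) -> ([](r -> ~q) -> [](~p -> ~r))), 0
4. []((r -> ~q) -> (~p -> ~r)), 0
5. ~([](r -> ~q) -> [](~p -> ~r)), 0
6. [](r -> ~q), 0
7. ~[](~p -> ~r), 0
8. (r -> ~q) -> (~p -> ~r), 0
9. r -> ~q, 0
10. r | ~q, 0
11. ~p -> ~r, 0
12. ~q, 0
13. ~r, 0
14. ~(~p -> ~r), 1
15. ~p, 1
16. r, 1
17. (r -> ~q) -> (~p -> ~r), 1
18. r -> ~q, 1
19. ~p -> ~r, 1
20. ~q, 1
21. ~r, 1
Accessibility: 0R0, 0R1, 1R1
Branch closes: r and ~r both at 1.
All branches of the tableau close; one closing branch shown above.

Unsatisfiable (every branch closes)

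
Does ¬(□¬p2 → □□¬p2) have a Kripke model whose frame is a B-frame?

1. ¬(□¬p2 → □□¬p2), u
2. □¬p2, u
3. ¬□□¬p2, u
4. ¬p2, u
5. ¬□¬p2, v
6. ¬p2, v
7. p2, w
Accessibility: uRu, uRv, vRu, vRv, vRw, wRv, wRw

Yes, satisfiable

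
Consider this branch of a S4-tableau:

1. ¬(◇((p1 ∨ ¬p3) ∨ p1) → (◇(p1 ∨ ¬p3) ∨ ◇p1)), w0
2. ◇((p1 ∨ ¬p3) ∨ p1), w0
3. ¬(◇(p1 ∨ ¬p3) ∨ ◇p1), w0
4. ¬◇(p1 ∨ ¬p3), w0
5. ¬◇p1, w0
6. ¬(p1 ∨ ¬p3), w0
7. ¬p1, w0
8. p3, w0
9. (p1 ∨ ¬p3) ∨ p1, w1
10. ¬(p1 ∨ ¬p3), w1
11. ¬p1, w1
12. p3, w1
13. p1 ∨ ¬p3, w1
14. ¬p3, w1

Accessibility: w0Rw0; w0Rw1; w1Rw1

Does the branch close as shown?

Yes, closed

Both p3 and ¬p3 appear at w1.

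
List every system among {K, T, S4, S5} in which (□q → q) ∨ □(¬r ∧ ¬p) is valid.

T-tableau for the negation ¬((□q → q) ∨ □(¬r ∧ ¬p)):
1. ¬((□q → q) ∨ □(¬r ∧ ¬p)), 0
2. ¬(□q → q), 0
3. ¬□(¬r ∧ ¬p), 0
4. □q, 0
5. ¬q, 0
6. q, 0
Accessibility: 0R0
Branch closes: q and ¬q both at 0.
Every branch closes (one shown): valid in T, hence also in S4, S5 (every theorem of T is a theorem of S4 and S5).
K-tableau for the negation ¬((□q → q) ∨ □(¬r ∧ ¬p)):
1. ¬((□q → q) ∨ □(¬r ∧ ¬p)), 0
2. ¬(□q → q), 0
3. ¬□(¬r ∧ ¬p), 0
4. □q, 0
5. ¬q, 0
6. ¬(¬r ∧ ¬p), 1
7. q, 1
8. p, 1
Accessibility: 0R1
Complete open branch: countermodel on a K-frame, so not valid in K.

T, S4, S5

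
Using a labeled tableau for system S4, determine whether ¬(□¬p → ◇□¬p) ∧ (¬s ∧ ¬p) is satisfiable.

1. ¬(□¬p → ◇□¬p) ∧ (¬s ∧ ¬p), 0
2. ¬(□¬p → ◇□¬p), 0
3. ¬s ∧ ¬p, 0
4. □¬p, 0
5. ¬◇□¬p, 0
6. ¬s, 0
7. ¬p, 0
8. ¬□¬p, 0
9. p, 1
10. ¬p, 1
Accessibility: 0R0, 0R1, 1R1
Branch closes: p and ¬p both at 1.
All branches of the tableau close; one closing branch shown above.

Unsatisfiable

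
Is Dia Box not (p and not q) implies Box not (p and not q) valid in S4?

Tableau for the negation not (Dia Box not (p and not q) implies Box not (p and not q)):
1. not (Dia Box not (p and not q) implies Box not (p and not q)), w0
2. Dia Box not (p and not q), w0
3. not Box not (p and not q), w0
4. Box not (p and not q), w1
5. not (p and not q), w1
6. q, w1
7. p and not q, w2
8. p, w2
9. not q, w2
Accessibility: w0Rw0, w0Rw1, w0Rw2, w1Rw1, w2Rw2
The negation has an open branch (countermodel exists).

No, not valid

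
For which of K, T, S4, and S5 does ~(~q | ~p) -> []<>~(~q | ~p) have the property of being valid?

S5-tableau for the negation ~(~(~q | ~p) -> []<>~(~q | ~p)):
1. ~(~(~q | ~p) -> []<>~(~q | ~p)), w0
2. ~(~q | ~p), w0
3. ~[]<>~(~q | ~p), w0
4. q, w0
5. p, w0
6. ~<>~(~q | ~p), w1
7. ~q | ~p, w0
8. ~q | ~p, w1
9. ~p, w0
Accessibility: w0Rw0, w0Rw1, w1Rw0, w1Rw1
Branch closes: p and ~p both at w0.
Every branch closes (one shown): valid in S5.
S4-tableau for the negation ~(~(~q | ~p) -> []<>~(~q | ~p)):
1. ~(~(~q | ~p) -> []<>~(~q | ~p)), w0
2. ~(~q | ~p), w0
3. ~[]<>~(~q | ~p), w0
4. q, w0
5. p, w0
6. ~<>~(~q | ~p), w1
7. ~q | ~p, w1
8. ~p, w1
Accessibility: w0Rw0, w0Rw1, w1Rw1
Complete open branch: countermodel on an S4-frame, so not valid in S4, nor in K, T (the same frame is also a K-frame and a T-frame).

S5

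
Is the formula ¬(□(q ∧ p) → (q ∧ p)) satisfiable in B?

1. ¬(□(q ∧ p) → (q ∧ p)), w0
2. □(q ∧ p), w0
3. ¬(q ∧ p), w0
4. q ∧ p, w0
5. q, w0
6. p, w0
7. ¬p, w0
Accessibility: w0Rw0
Branch closes: p and ¬p both at w0.
Every branch closes; the branch above is one of them.

No, unsatisfiable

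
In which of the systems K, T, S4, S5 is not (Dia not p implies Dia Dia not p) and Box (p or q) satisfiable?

K

T-tableau for the formula:
1. not (Dia not p implies Dia Dia not p) and Box (p or q), u
2. not (Dia not p implies Dia Dia not p), u   [and-rule on 1]
3. Box (p or q), u   [and-rule on 1]
4. Dia not p, u   [neg-implies-rule on 2]
5. not Dia Dia not p, u   [neg-implies-rule on 2]
6. p or q, u   [Box-rule on 3 via uRu]
7. not Dia not p, u   [neg-Dia-rule on 5 via uRu]
8. p, u   [neg-Dia-rule on 7 via uRu]
9. q, u   [or-rule on 6 (branches; this branch)]
10. not p, v   [Dia-rule on 4: fresh world v, uRv]
11. p or q, v   [Box-rule on 3 via uRv]
12. not Dia not p, v   [neg-Dia-rule on 5 via uRv]
13. p, v   [neg-Dia-rule on 7 via uRv]
Accessibility: uRu, uRv, vRv
Branch closes: p and not p both at v.
Every branch closes (one shown): unsatisfiable in T, hence also in S4, S5 (every S4/S5-frame is a T-frame).
K-tableau for the formula:
1. not (Dia not p implies Dia Dia not p) and Box (p or q), u
2. not (Dia not p implies Dia Dia not p), u   [and-rule on 1]
3. Box (p or q), u   [and-rule on 1]
4. Dia not p, u   [neg-implies-rule on 2]
5. not Dia Dia not p, u   [neg-implies-rule on 2]
6. not p, v   [Dia-rule on 4: fresh world v, uRv]
7. p or q, v   [Box-rule on 3 via uRv]
8. not Dia not p, v   [neg-Dia-rule on 5 via uRv]
9. q, v   [or-rule on 7 (branches; this branch)]
Accessibility: uRv
Complete open branch: satisfiable in K.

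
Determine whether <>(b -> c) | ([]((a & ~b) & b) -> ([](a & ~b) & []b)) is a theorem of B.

Yes, valid

Tableau for the negation ~(<>(b -> c) | ([]((a & ~b) & b) -> ([](a & ~b) & []b))):
1. ~(<>(b -> c) | ([]((a & ~b) & b) -> ([](a & ~b) & []b))), 0
2. ~<>(b -> c), 0
3. ~([]((a & ~b) & b) -> ([](a & ~b) & []b)), 0
4. []((a & ~b) & b), 0
5. ~([](a & ~b) & []b), 0
6. ~(b -> c), 0
7. b, 0
8. ~c, 0
9. (a & ~b) & b, 0
10. a & ~b, 0
11. a, 0
12. ~b, 0
Accessibility: 0R0
Branch closes: b and ~b both at 0.
Every branch of the negation's tableau closes; the branch above is one of them.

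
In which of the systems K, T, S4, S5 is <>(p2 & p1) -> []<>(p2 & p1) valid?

S5-tableau for the negation ~(<>(p2 & p1) -> []<>(p2 & p1)):
1. ~(<>(p2 & p1) -> []<>(p2 & p1)), w0
2. <>(p2 & p1), w0
3. ~[]<>(p2 & p1), w0
4. p2 & p1, w1
5. p2, w1
6. p1, w1
7. ~<>(p2 & p1), w2
8. ~(p2 & p1), w0
9. ~(p2 & p1), w1
10. ~(p2 & p1), w2
11. ~p1, w0
12. ~p1, w1
Accessibility: w0Rw0, w0Rw1, w0Rw2, w1Rw0, w1Rw1, w1Rw2, w2Rw0, w2Rw1, w2Rw2
Branch closes: p1 and ~p1 both at w1.
Every branch closes (one shown): valid in S5.
S4-tableau for the negation ~(<>(p2 & p1) -> []<>(p2 & p1)):
1. ~(<>(p2 & p1) -> []<>(p2 & p1)), w0
2. <>(p2 & p1), w0
3. ~[]<>(p2 & p1), w0
4. p2 & p1, w1
5. p2, w1
6. p1, w1
7. ~<>(p2 & p1), w2
8. ~(p2 & p1), w2
9. ~p1, w2
Accessibility: w0Rw0, w0Rw1, w0Rw2, w1Rw1, w2Rw2
Complete open branch: countermodel on an S4-frame, so not valid in S4, nor in K, T (the same frame is also a K-frame and a T-frame).

S5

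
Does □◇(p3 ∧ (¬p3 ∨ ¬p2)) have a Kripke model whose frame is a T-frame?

Satisfiable

1. □◇(p3 ∧ (¬p3 ∨ ¬p2)), 0
2. ◇(p3 ∧ (¬p3 ∨ ¬p2)), 0
3. p3 ∧ (¬p3 ∨ ¬p2), 1
4. p3, 1
5. ¬p3 ∨ ¬p2, 1
6. ◇(p3 ∧ (¬p3 ∨ ¬p2)), 1
7. ¬p2, 1
8. p3 ∧ (¬p3 ∨ ¬p2), 2
9. p3, 2
10. ¬p3 ∨ ¬p2, 2
11. ¬p2, 2
Accessibility: 0R0, 0R1, 1R1, 1R2, 2R2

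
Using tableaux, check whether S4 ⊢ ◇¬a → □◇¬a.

No, not valid

Tableau for the negation ¬(◇¬a → □◇¬a):
1. ¬(◇¬a → □◇¬a), 0
2. ◇¬a, 0
3. ¬□◇¬a, 0
4. ¬a, 1
5. ¬◇¬a, 2
6. a, 2
Accessibility: 0R0, 0R1, 0R2, 1R1, 2R2
The negation has an open branch (countermodel exists).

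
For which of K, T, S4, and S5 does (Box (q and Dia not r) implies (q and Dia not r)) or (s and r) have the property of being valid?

T, S4, S5

T-tableau for the negation not ((Box (q and Dia not r) implies (q and Dia not r)) or (s and r)):
1. not ((Box (q and Dia not r) implies (q and Dia not r)) or (s and r)), u
2. not (Box (q and Dia not r) implies (q and Dia not r)), u
3. not (s and r), u
4. Box (q and Dia not r), u
5. not (q and Dia not r), u
6. q and Dia not r, u
7. q, u
8. Dia not r, u
9. not s, u
10. not Dia not r, u
11. r, u
12. not r, v
13. q and Dia not r, v
14. q, v
15. Dia not r, v
16. r, v
Accessibility: uRu, uRv, vRv
Branch closes: r and not r both at v.
Every branch closes (one shown): valid in T, hence also in S4, S5 (every theorem of T is a theorem of S4 and S5).
K-tableau for the negation not ((Box (q and Dia not r) implies (q and Dia not r)) or (s and r)):
1. not ((Box (q and Dia not r) implies (q and Dia not r)) or (s and r)), u
2. not (Box (q and Dia not r) implies (q and Dia not r)), u
3. not (s and r), u
4. Box (q and Dia not r), u
5. not (q and Dia not r), u
6. not r, u
7. not Dia not r, u
Complete open branch: countermodel on a K-frame, so not valid in K.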